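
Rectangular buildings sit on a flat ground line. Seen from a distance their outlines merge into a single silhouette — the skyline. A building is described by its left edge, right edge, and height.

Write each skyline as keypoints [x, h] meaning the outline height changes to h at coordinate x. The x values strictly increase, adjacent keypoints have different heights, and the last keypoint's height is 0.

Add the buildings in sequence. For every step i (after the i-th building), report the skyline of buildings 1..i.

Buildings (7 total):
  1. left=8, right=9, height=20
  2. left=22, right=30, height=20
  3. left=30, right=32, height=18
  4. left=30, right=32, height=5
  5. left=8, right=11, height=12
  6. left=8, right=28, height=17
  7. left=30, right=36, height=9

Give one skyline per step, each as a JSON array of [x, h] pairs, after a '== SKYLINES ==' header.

== SKYLINES ==
[[8,20],[9,0]]
[[8,20],[9,0],[22,20],[30,0]]
[[8,20],[9,0],[22,20],[30,18],[32,0]]
[[8,20],[9,0],[22,20],[30,18],[32,0]]
[[8,20],[9,12],[11,0],[22,20],[30,18],[32,0]]
[[8,20],[9,17],[22,20],[30,18],[32,0]]
[[8,20],[9,17],[22,20],[30,18],[32,9],[36,0]]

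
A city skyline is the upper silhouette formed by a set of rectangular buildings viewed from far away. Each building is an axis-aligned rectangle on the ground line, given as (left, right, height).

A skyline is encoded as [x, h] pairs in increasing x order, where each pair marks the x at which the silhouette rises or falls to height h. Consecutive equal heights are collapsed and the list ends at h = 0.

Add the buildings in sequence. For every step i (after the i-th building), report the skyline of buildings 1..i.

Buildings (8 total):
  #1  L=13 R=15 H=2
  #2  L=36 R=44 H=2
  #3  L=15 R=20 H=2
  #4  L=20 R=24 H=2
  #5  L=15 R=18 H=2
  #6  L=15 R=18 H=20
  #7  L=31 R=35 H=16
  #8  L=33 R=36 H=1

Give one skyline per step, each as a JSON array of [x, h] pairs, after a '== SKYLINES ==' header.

== SKYLINES ==
[[13,2],[15,0]]
[[13,2],[15,0],[36,2],[44,0]]
[[13,2],[20,0],[36,2],[44,0]]
[[13,2],[24,0],[36,2],[44,0]]
[[13,2],[24,0],[36,2],[44,0]]
[[13,2],[15,20],[18,2],[24,0],[36,2],[44,0]]
[[13,2],[15,20],[18,2],[24,0],[31,16],[35,0],[36,2],[44,0]]
[[13,2],[15,20],[18,2],[24,0],[31,16],[35,1],[36,2],[44,0]]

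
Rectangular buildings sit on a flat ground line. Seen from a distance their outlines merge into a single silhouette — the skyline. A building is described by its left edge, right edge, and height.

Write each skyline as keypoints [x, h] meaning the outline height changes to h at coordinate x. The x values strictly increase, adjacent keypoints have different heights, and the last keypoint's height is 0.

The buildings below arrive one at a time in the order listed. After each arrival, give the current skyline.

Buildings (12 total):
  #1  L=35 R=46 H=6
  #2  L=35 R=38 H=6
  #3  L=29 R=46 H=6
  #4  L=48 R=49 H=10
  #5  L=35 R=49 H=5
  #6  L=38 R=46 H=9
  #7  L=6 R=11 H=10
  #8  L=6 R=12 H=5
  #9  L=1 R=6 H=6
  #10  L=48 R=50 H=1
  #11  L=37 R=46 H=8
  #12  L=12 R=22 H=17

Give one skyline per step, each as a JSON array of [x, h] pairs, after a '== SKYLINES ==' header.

== SKYLINES ==
[[35,6],[46,0]]
[[35,6],[46,0]]
[[29,6],[46,0]]
[[29,6],[46,0],[48,10],[49,0]]
[[29,6],[46,5],[48,10],[49,0]]
[[29,6],[38,9],[46,5],[48,10],[49,0]]
[[6,10],[11,0],[29,6],[38,9],[46,5],[48,10],[49,0]]
[[6,10],[11,5],[12,0],[29,6],[38,9],[46,5],[48,10],[49,0]]
[[1,6],[6,10],[11,5],[12,0],[29,6],[38,9],[46,5],[48,10],[49,0]]
[[1,6],[6,10],[11,5],[12,0],[29,6],[38,9],[46,5],[48,10],[49,1],[50,0]]
[[1,6],[6,10],[11,5],[12,0],[29,6],[37,8],[38,9],[46,5],[48,10],[49,1],[50,0]]
[[1,6],[6,10],[11,5],[12,17],[22,0],[29,6],[37,8],[38,9],[46,5],[48,10],[49,1],[50,0]]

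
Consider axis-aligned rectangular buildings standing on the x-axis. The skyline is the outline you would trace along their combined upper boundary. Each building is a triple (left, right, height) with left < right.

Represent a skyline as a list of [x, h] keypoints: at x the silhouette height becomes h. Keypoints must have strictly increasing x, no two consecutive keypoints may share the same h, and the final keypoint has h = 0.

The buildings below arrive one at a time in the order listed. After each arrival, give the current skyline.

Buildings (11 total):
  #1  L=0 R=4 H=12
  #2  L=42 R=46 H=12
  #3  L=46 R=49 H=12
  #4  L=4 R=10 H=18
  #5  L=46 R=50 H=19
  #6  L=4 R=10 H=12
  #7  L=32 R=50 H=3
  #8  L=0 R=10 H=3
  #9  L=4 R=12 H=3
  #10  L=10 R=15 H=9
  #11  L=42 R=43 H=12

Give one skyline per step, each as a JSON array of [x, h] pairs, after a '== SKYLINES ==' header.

== SKYLINES ==
[[0,12],[4,0]]
[[0,12],[4,0],[42,12],[46,0]]
[[0,12],[4,0],[42,12],[49,0]]
[[0,12],[4,18],[10,0],[42,12],[49,0]]
[[0,12],[4,18],[10,0],[42,12],[46,19],[50,0]]
[[0,12],[4,18],[10,0],[42,12],[46,19],[50,0]]
[[0,12],[4,18],[10,0],[32,3],[42,12],[46,19],[50,0]]
[[0,12],[4,18],[10,0],[32,3],[42,12],[46,19],[50,0]]
[[0,12],[4,18],[10,3],[12,0],[32,3],[42,12],[46,19],[50,0]]
[[0,12],[4,18],[10,9],[15,0],[32,3],[42,12],[46,19],[50,0]]
[[0,12],[4,18],[10,9],[15,0],[32,3],[42,12],[46,19],[50,0]]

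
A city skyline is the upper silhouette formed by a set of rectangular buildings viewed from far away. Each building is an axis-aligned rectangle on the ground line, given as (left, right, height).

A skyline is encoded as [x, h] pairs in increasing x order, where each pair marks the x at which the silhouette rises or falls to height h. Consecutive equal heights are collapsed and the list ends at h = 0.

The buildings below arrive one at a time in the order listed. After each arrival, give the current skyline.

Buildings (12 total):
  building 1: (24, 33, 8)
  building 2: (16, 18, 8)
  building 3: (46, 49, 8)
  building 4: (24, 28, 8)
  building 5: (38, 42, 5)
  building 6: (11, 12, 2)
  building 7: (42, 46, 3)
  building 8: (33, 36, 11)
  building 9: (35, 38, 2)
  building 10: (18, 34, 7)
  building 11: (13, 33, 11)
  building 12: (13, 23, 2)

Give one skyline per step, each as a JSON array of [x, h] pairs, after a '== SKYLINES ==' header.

== SKYLINES ==
[[24,8],[33,0]]
[[16,8],[18,0],[24,8],[33,0]]
[[16,8],[18,0],[24,8],[33,0],[46,8],[49,0]]
[[16,8],[18,0],[24,8],[33,0],[46,8],[49,0]]
[[16,8],[18,0],[24,8],[33,0],[38,5],[42,0],[46,8],[49,0]]
[[11,2],[12,0],[16,8],[18,0],[24,8],[33,0],[38,5],[42,0],[46,8],[49,0]]
[[11,2],[12,0],[16,8],[18,0],[24,8],[33,0],[38,5],[42,3],[46,8],[49,0]]
[[11,2],[12,0],[16,8],[18,0],[24,8],[33,11],[36,0],[38,5],[42,3],[46,8],[49,0]]
[[11,2],[12,0],[16,8],[18,0],[24,8],[33,11],[36,2],[38,5],[42,3],[46,8],[49,0]]
[[11,2],[12,0],[16,8],[18,7],[24,8],[33,11],[36,2],[38,5],[42,3],[46,8],[49,0]]
[[11,2],[12,0],[13,11],[36,2],[38,5],[42,3],[46,8],[49,0]]
[[11,2],[12,0],[13,11],[36,2],[38,5],[42,3],[46,8],[49,0]]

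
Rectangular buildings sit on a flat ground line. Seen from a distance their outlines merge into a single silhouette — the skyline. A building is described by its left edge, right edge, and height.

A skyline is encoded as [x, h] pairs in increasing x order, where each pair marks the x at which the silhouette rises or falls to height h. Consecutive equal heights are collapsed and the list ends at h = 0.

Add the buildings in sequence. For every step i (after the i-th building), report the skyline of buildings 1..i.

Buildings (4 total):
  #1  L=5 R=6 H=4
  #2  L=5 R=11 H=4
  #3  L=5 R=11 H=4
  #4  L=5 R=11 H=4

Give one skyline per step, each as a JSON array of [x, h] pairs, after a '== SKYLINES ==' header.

== SKYLINES ==
[[5,4],[6,0]]
[[5,4],[11,0]]
[[5,4],[11,0]]
[[5,4],[11,0]]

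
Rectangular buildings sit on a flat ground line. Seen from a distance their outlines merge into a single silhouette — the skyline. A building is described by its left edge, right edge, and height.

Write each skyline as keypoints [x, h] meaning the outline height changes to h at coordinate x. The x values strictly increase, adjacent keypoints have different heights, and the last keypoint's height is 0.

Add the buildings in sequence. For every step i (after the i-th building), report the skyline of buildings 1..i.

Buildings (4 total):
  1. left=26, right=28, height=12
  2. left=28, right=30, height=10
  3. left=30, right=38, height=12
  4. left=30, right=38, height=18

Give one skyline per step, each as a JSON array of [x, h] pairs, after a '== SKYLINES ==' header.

== SKYLINES ==
[[26,12],[28,0]]
[[26,12],[28,10],[30,0]]
[[26,12],[28,10],[30,12],[38,0]]
[[26,12],[28,10],[30,18],[38,0]]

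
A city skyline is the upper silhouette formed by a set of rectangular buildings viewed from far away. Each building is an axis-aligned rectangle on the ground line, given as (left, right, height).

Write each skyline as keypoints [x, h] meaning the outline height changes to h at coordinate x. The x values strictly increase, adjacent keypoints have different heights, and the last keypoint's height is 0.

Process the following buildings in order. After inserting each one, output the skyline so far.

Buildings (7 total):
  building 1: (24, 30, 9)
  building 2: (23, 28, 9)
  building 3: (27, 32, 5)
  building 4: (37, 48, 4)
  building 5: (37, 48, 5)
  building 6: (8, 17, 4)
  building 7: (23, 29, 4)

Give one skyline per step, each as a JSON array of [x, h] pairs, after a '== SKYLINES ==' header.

== SKYLINES ==
[[24,9],[30,0]]
[[23,9],[30,0]]
[[23,9],[30,5],[32,0]]
[[23,9],[30,5],[32,0],[37,4],[48,0]]
[[23,9],[30,5],[32,0],[37,5],[48,0]]
[[8,4],[17,0],[23,9],[30,5],[32,0],[37,5],[48,0]]
[[8,4],[17,0],[23,9],[30,5],[32,0],[37,5],[48,0]]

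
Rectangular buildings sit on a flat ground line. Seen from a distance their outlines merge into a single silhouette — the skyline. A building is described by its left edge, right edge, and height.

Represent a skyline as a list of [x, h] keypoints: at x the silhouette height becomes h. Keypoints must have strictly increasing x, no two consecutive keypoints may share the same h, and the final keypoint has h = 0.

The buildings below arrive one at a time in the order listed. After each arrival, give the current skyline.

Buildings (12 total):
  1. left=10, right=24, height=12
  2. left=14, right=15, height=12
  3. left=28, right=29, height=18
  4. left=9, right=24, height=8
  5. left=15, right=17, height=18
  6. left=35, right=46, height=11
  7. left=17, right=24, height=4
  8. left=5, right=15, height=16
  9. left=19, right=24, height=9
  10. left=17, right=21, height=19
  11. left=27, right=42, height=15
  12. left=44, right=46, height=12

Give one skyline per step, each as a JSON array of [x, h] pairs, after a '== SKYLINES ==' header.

== SKYLINES ==
[[10,12],[24,0]]
[[10,12],[24,0]]
[[10,12],[24,0],[28,18],[29,0]]
[[9,8],[10,12],[24,0],[28,18],[29,0]]
[[9,8],[10,12],[15,18],[17,12],[24,0],[28,18],[29,0]]
[[9,8],[10,12],[15,18],[17,12],[24,0],[28,18],[29,0],[35,11],[46,0]]
[[9,8],[10,12],[15,18],[17,12],[24,0],[28,18],[29,0],[35,11],[46,0]]
[[5,16],[15,18],[17,12],[24,0],[28,18],[29,0],[35,11],[46,0]]
[[5,16],[15,18],[17,12],[24,0],[28,18],[29,0],[35,11],[46,0]]
[[5,16],[15,18],[17,19],[21,12],[24,0],[28,18],[29,0],[35,11],[46,0]]
[[5,16],[15,18],[17,19],[21,12],[24,0],[27,15],[28,18],[29,15],[42,11],[46,0]]
[[5,16],[15,18],[17,19],[21,12],[24,0],[27,15],[28,18],[29,15],[42,11],[44,12],[46,0]]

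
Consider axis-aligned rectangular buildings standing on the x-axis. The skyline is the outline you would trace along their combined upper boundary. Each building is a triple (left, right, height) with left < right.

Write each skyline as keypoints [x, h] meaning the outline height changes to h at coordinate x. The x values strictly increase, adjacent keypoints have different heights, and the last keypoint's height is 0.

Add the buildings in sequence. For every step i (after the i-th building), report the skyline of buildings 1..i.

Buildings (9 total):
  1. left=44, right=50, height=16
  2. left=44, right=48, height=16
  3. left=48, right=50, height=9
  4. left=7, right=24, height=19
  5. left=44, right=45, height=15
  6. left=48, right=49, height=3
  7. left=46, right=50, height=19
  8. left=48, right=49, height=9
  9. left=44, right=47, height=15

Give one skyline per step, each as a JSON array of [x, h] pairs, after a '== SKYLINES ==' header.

== SKYLINES ==
[[44,16],[50,0]]
[[44,16],[50,0]]
[[44,16],[50,0]]
[[7,19],[24,0],[44,16],[50,0]]
[[7,19],[24,0],[44,16],[50,0]]
[[7,19],[24,0],[44,16],[50,0]]
[[7,19],[24,0],[44,16],[46,19],[50,0]]
[[7,19],[24,0],[44,16],[46,19],[50,0]]
[[7,19],[24,0],[44,16],[46,19],[50,0]]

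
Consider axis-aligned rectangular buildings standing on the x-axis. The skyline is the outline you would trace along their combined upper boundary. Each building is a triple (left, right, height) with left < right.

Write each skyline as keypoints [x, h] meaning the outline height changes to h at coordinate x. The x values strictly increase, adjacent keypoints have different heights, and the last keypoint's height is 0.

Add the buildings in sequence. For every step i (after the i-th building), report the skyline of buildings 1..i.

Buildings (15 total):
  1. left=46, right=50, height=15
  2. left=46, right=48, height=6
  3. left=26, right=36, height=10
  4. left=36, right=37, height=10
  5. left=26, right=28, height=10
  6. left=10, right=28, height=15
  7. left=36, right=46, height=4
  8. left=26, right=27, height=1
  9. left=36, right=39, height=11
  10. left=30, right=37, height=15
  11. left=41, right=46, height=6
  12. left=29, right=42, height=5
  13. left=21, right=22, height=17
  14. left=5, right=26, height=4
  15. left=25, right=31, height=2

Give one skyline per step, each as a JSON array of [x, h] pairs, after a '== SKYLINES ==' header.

== SKYLINES ==
[[46,15],[50,0]]
[[46,15],[50,0]]
[[26,10],[36,0],[46,15],[50,0]]
[[26,10],[37,0],[46,15],[50,0]]
[[26,10],[37,0],[46,15],[50,0]]
[[10,15],[28,10],[37,0],[46,15],[50,0]]
[[10,15],[28,10],[37,4],[46,15],[50,0]]
[[10,15],[28,10],[37,4],[46,15],[50,0]]
[[10,15],[28,10],[36,11],[39,4],[46,15],[50,0]]
[[10,15],[28,10],[30,15],[37,11],[39,4],[46,15],[50,0]]
[[10,15],[28,10],[30,15],[37,11],[39,4],[41,6],[46,15],[50,0]]
[[10,15],[28,10],[30,15],[37,11],[39,5],[41,6],[46,15],[50,0]]
[[10,15],[21,17],[22,15],[28,10],[30,15],[37,11],[39,5],[41,6],[46,15],[50,0]]
[[5,4],[10,15],[21,17],[22,15],[28,10],[30,15],[37,11],[39,5],[41,6],[46,15],[50,0]]
[[5,4],[10,15],[21,17],[22,15],[28,10],[30,15],[37,11],[39,5],[41,6],[46,15],[50,0]]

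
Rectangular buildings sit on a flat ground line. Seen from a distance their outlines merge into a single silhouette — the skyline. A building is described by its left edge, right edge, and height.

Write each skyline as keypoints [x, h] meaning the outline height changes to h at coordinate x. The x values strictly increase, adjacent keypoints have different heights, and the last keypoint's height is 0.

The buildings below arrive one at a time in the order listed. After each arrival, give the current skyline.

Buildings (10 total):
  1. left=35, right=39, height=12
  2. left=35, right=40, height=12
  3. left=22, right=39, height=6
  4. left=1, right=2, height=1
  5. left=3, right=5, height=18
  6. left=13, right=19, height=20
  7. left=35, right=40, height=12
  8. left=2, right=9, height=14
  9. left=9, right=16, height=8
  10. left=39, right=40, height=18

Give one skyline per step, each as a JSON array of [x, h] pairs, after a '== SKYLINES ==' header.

== SKYLINES ==
[[35,12],[39,0]]
[[35,12],[40,0]]
[[22,6],[35,12],[40,0]]
[[1,1],[2,0],[22,6],[35,12],[40,0]]
[[1,1],[2,0],[3,18],[5,0],[22,6],[35,12],[40,0]]
[[1,1],[2,0],[3,18],[5,0],[13,20],[19,0],[22,6],[35,12],[40,0]]
[[1,1],[2,0],[3,18],[5,0],[13,20],[19,0],[22,6],[35,12],[40,0]]
[[1,1],[2,14],[3,18],[5,14],[9,0],[13,20],[19,0],[22,6],[35,12],[40,0]]
[[1,1],[2,14],[3,18],[5,14],[9,8],[13,20],[19,0],[22,6],[35,12],[40,0]]
[[1,1],[2,14],[3,18],[5,14],[9,8],[13,20],[19,0],[22,6],[35,12],[39,18],[40,0]]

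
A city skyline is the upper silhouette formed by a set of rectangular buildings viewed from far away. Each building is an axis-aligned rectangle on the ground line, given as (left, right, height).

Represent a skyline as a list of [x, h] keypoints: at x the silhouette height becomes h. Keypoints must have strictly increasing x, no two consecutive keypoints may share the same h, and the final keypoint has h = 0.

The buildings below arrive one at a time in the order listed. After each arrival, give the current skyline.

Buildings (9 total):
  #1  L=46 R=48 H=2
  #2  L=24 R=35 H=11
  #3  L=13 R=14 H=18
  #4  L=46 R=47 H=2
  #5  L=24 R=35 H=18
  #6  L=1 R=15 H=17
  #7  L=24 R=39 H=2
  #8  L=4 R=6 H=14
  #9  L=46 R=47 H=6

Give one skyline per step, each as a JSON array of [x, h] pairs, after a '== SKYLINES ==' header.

== SKYLINES ==
[[46,2],[48,0]]
[[24,11],[35,0],[46,2],[48,0]]
[[13,18],[14,0],[24,11],[35,0],[46,2],[48,0]]
[[13,18],[14,0],[24,11],[35,0],[46,2],[48,0]]
[[13,18],[14,0],[24,18],[35,0],[46,2],[48,0]]
[[1,17],[13,18],[14,17],[15,0],[24,18],[35,0],[46,2],[48,0]]
[[1,17],[13,18],[14,17],[15,0],[24,18],[35,2],[39,0],[46,2],[48,0]]
[[1,17],[13,18],[14,17],[15,0],[24,18],[35,2],[39,0],[46,2],[48,0]]
[[1,17],[13,18],[14,17],[15,0],[24,18],[35,2],[39,0],[46,6],[47,2],[48,0]]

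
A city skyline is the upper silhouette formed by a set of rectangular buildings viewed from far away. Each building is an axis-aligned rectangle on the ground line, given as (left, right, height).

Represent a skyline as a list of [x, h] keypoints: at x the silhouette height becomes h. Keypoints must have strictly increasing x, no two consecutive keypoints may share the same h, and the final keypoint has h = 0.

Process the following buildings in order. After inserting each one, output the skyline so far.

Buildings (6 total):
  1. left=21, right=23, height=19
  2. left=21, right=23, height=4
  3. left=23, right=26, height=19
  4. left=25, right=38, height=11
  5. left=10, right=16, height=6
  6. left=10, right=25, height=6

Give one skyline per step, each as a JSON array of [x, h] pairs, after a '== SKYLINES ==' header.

== SKYLINES ==
[[21,19],[23,0]]
[[21,19],[23,0]]
[[21,19],[26,0]]
[[21,19],[26,11],[38,0]]
[[10,6],[16,0],[21,19],[26,11],[38,0]]
[[10,6],[21,19],[26,11],[38,0]]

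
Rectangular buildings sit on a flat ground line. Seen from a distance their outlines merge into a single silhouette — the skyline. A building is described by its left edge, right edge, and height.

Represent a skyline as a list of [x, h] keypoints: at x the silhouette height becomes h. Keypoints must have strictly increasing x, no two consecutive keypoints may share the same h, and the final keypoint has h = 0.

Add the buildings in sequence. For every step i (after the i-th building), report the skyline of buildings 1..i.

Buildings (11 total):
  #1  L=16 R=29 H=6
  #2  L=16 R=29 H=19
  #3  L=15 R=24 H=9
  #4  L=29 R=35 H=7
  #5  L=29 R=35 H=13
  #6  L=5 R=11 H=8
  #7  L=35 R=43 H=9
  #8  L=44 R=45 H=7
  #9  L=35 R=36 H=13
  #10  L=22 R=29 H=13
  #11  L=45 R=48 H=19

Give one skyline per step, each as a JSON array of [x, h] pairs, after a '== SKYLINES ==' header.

== SKYLINES ==
[[16,6],[29,0]]
[[16,19],[29,0]]
[[15,9],[16,19],[29,0]]
[[15,9],[16,19],[29,7],[35,0]]
[[15,9],[16,19],[29,13],[35,0]]
[[5,8],[11,0],[15,9],[16,19],[29,13],[35,0]]
[[5,8],[11,0],[15,9],[16,19],[29,13],[35,9],[43,0]]
[[5,8],[11,0],[15,9],[16,19],[29,13],[35,9],[43,0],[44,7],[45,0]]
[[5,8],[11,0],[15,9],[16,19],[29,13],[36,9],[43,0],[44,7],[45,0]]
[[5,8],[11,0],[15,9],[16,19],[29,13],[36,9],[43,0],[44,7],[45,0]]
[[5,8],[11,0],[15,9],[16,19],[29,13],[36,9],[43,0],[44,7],[45,19],[48,0]]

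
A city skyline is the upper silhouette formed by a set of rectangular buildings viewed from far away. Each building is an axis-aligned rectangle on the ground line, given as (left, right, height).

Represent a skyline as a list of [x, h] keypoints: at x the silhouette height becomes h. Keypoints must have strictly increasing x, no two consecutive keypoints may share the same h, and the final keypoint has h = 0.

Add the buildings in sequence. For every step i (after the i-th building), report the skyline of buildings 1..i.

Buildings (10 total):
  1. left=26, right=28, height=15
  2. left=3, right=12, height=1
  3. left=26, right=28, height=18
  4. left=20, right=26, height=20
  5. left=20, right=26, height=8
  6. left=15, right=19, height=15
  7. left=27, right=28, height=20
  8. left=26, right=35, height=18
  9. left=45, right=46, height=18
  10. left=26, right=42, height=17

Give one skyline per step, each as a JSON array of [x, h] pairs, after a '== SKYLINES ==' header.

== SKYLINES ==
[[26,15],[28,0]]
[[3,1],[12,0],[26,15],[28,0]]
[[3,1],[12,0],[26,18],[28,0]]
[[3,1],[12,0],[20,20],[26,18],[28,0]]
[[3,1],[12,0],[20,20],[26,18],[28,0]]
[[3,1],[12,0],[15,15],[19,0],[20,20],[26,18],[28,0]]
[[3,1],[12,0],[15,15],[19,0],[20,20],[26,18],[27,20],[28,0]]
[[3,1],[12,0],[15,15],[19,0],[20,20],[26,18],[27,20],[28,18],[35,0]]
[[3,1],[12,0],[15,15],[19,0],[20,20],[26,18],[27,20],[28,18],[35,0],[45,18],[46,0]]
[[3,1],[12,0],[15,15],[19,0],[20,20],[26,18],[27,20],[28,18],[35,17],[42,0],[45,18],[46,0]]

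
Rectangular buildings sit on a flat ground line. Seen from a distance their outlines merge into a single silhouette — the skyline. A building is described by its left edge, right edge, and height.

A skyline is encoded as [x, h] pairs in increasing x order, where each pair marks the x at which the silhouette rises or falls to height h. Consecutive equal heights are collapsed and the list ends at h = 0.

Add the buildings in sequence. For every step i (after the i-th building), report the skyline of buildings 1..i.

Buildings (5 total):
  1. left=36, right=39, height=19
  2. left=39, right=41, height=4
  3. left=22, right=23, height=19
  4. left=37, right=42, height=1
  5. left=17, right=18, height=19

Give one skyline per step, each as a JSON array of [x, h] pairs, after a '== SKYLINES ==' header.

== SKYLINES ==
[[36,19],[39,0]]
[[36,19],[39,4],[41,0]]
[[22,19],[23,0],[36,19],[39,4],[41,0]]
[[22,19],[23,0],[36,19],[39,4],[41,1],[42,0]]
[[17,19],[18,0],[22,19],[23,0],[36,19],[39,4],[41,1],[42,0]]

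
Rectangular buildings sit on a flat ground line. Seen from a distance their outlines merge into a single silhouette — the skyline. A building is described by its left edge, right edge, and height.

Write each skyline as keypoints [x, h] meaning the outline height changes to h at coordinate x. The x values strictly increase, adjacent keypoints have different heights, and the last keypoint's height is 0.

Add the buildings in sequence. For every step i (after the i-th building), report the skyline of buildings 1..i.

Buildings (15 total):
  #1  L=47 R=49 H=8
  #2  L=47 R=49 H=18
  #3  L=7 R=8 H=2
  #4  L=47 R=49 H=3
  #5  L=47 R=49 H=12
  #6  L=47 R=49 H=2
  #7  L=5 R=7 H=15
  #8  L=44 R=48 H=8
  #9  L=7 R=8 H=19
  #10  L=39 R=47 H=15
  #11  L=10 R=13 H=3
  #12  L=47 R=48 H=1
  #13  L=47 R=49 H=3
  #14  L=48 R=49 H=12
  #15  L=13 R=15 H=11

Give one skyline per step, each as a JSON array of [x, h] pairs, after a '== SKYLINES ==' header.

== SKYLINES ==
[[47,8],[49,0]]
[[47,18],[49,0]]
[[7,2],[8,0],[47,18],[49,0]]
[[7,2],[8,0],[47,18],[49,0]]
[[7,2],[8,0],[47,18],[49,0]]
[[7,2],[8,0],[47,18],[49,0]]
[[5,15],[7,2],[8,0],[47,18],[49,0]]
[[5,15],[7,2],[8,0],[44,8],[47,18],[49,0]]
[[5,15],[7,19],[8,0],[44,8],[47,18],[49,0]]
[[5,15],[7,19],[8,0],[39,15],[47,18],[49,0]]
[[5,15],[7,19],[8,0],[10,3],[13,0],[39,15],[47,18],[49,0]]
[[5,15],[7,19],[8,0],[10,3],[13,0],[39,15],[47,18],[49,0]]
[[5,15],[7,19],[8,0],[10,3],[13,0],[39,15],[47,18],[49,0]]
[[5,15],[7,19],[8,0],[10,3],[13,0],[39,15],[47,18],[49,0]]
[[5,15],[7,19],[8,0],[10,3],[13,11],[15,0],[39,15],[47,18],[49,0]]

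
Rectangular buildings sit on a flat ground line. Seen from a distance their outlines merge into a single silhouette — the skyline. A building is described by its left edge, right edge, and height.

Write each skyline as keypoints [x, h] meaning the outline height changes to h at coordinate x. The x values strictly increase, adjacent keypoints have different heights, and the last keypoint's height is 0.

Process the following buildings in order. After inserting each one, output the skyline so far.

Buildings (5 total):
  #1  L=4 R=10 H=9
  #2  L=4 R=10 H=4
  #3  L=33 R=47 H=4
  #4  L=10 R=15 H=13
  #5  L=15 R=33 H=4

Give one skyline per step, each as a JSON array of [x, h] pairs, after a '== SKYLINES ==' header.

== SKYLINES ==
[[4,9],[10,0]]
[[4,9],[10,0]]
[[4,9],[10,0],[33,4],[47,0]]
[[4,9],[10,13],[15,0],[33,4],[47,0]]
[[4,9],[10,13],[15,4],[47,0]]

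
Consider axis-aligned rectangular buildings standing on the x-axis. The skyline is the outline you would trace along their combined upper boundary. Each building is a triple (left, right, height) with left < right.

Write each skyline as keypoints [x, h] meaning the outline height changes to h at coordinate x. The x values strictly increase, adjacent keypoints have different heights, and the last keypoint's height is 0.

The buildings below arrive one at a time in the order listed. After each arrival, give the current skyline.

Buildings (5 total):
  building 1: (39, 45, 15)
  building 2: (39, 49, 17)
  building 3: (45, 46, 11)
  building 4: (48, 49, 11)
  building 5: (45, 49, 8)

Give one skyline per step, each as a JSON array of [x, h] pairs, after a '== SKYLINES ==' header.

== SKYLINES ==
[[39,15],[45,0]]
[[39,17],[49,0]]
[[39,17],[49,0]]
[[39,17],[49,0]]
[[39,17],[49,0]]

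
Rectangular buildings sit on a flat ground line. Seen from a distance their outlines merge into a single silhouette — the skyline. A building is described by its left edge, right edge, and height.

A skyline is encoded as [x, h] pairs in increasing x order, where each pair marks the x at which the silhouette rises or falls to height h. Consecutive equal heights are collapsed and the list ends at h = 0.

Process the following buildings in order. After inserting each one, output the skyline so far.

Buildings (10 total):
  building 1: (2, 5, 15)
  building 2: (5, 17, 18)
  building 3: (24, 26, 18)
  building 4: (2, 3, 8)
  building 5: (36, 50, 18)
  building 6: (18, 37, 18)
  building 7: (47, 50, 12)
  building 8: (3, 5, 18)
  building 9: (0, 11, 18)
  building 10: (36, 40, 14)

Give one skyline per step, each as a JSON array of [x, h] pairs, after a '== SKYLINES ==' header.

== SKYLINES ==
[[2,15],[5,0]]
[[2,15],[5,18],[17,0]]
[[2,15],[5,18],[17,0],[24,18],[26,0]]
[[2,15],[5,18],[17,0],[24,18],[26,0]]
[[2,15],[5,18],[17,0],[24,18],[26,0],[36,18],[50,0]]
[[2,15],[5,18],[17,0],[18,18],[50,0]]
[[2,15],[5,18],[17,0],[18,18],[50,0]]
[[2,15],[3,18],[17,0],[18,18],[50,0]]
[[0,18],[17,0],[18,18],[50,0]]
[[0,18],[17,0],[18,18],[50,0]]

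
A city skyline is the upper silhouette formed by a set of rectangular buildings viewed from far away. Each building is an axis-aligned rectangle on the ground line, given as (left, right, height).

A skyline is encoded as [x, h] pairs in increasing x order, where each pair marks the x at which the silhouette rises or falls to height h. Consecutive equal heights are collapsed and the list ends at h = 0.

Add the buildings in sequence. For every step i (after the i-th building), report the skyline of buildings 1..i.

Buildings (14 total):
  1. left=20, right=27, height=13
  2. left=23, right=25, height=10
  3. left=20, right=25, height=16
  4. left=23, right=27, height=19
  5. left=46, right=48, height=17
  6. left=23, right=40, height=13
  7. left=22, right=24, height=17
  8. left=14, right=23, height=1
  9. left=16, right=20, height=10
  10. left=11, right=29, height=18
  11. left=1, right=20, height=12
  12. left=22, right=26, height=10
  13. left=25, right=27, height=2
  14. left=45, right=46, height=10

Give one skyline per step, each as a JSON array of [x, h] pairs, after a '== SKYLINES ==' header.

== SKYLINES ==
[[20,13],[27,0]]
[[20,13],[27,0]]
[[20,16],[25,13],[27,0]]
[[20,16],[23,19],[27,0]]
[[20,16],[23,19],[27,0],[46,17],[48,0]]
[[20,16],[23,19],[27,13],[40,0],[46,17],[48,0]]
[[20,16],[22,17],[23,19],[27,13],[40,0],[46,17],[48,0]]
[[14,1],[20,16],[22,17],[23,19],[27,13],[40,0],[46,17],[48,0]]
[[14,1],[16,10],[20,16],[22,17],[23,19],[27,13],[40,0],[46,17],[48,0]]
[[11,18],[23,19],[27,18],[29,13],[40,0],[46,17],[48,0]]
[[1,12],[11,18],[23,19],[27,18],[29,13],[40,0],[46,17],[48,0]]
[[1,12],[11,18],[23,19],[27,18],[29,13],[40,0],[46,17],[48,0]]
[[1,12],[11,18],[23,19],[27,18],[29,13],[40,0],[46,17],[48,0]]
[[1,12],[11,18],[23,19],[27,18],[29,13],[40,0],[45,10],[46,17],[48,0]]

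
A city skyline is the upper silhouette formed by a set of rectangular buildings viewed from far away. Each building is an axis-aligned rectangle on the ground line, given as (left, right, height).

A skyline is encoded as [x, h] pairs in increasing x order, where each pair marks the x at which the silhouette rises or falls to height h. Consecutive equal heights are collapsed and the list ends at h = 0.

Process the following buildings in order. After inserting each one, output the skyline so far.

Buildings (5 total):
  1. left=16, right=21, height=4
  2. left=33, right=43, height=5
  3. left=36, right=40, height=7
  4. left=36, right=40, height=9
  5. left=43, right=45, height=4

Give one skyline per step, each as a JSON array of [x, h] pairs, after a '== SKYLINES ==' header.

== SKYLINES ==
[[16,4],[21,0]]
[[16,4],[21,0],[33,5],[43,0]]
[[16,4],[21,0],[33,5],[36,7],[40,5],[43,0]]
[[16,4],[21,0],[33,5],[36,9],[40,5],[43,0]]
[[16,4],[21,0],[33,5],[36,9],[40,5],[43,4],[45,0]]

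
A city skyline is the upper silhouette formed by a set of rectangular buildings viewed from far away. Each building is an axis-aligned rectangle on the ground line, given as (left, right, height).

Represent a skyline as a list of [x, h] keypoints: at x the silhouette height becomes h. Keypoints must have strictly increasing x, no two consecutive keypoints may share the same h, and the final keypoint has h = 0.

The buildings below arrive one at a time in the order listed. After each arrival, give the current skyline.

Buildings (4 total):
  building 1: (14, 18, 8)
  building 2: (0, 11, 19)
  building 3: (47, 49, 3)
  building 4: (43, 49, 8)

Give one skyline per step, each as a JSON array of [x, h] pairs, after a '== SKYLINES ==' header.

== SKYLINES ==
[[14,8],[18,0]]
[[0,19],[11,0],[14,8],[18,0]]
[[0,19],[11,0],[14,8],[18,0],[47,3],[49,0]]
[[0,19],[11,0],[14,8],[18,0],[43,8],[49,0]]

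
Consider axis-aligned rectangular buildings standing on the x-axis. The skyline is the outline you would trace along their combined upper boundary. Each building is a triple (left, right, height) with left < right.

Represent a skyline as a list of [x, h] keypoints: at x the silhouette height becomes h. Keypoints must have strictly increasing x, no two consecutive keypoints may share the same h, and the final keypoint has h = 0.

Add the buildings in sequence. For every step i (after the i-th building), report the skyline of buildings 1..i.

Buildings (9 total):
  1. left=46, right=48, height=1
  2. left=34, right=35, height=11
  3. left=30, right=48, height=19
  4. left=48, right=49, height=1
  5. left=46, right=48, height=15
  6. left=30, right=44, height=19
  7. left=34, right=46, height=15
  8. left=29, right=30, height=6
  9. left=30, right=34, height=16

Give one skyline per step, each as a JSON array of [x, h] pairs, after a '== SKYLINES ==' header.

== SKYLINES ==
[[46,1],[48,0]]
[[34,11],[35,0],[46,1],[48,0]]
[[30,19],[48,0]]
[[30,19],[48,1],[49,0]]
[[30,19],[48,1],[49,0]]
[[30,19],[48,1],[49,0]]
[[30,19],[48,1],[49,0]]
[[29,6],[30,19],[48,1],[49,0]]
[[29,6],[30,19],[48,1],[49,0]]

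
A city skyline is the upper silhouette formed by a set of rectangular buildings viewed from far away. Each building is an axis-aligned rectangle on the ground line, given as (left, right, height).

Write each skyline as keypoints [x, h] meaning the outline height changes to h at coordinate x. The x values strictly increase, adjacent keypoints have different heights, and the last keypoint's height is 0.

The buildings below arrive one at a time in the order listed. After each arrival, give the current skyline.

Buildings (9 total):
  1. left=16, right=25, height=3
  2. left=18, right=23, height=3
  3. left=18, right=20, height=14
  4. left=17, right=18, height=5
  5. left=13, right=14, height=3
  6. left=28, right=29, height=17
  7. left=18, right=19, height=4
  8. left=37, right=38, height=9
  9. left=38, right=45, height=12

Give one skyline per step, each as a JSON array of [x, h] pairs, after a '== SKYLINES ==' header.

== SKYLINES ==
[[16,3],[25,0]]
[[16,3],[25,0]]
[[16,3],[18,14],[20,3],[25,0]]
[[16,3],[17,5],[18,14],[20,3],[25,0]]
[[13,3],[14,0],[16,3],[17,5],[18,14],[20,3],[25,0]]
[[13,3],[14,0],[16,3],[17,5],[18,14],[20,3],[25,0],[28,17],[29,0]]
[[13,3],[14,0],[16,3],[17,5],[18,14],[20,3],[25,0],[28,17],[29,0]]
[[13,3],[14,0],[16,3],[17,5],[18,14],[20,3],[25,0],[28,17],[29,0],[37,9],[38,0]]
[[13,3],[14,0],[16,3],[17,5],[18,14],[20,3],[25,0],[28,17],[29,0],[37,9],[38,12],[45,0]]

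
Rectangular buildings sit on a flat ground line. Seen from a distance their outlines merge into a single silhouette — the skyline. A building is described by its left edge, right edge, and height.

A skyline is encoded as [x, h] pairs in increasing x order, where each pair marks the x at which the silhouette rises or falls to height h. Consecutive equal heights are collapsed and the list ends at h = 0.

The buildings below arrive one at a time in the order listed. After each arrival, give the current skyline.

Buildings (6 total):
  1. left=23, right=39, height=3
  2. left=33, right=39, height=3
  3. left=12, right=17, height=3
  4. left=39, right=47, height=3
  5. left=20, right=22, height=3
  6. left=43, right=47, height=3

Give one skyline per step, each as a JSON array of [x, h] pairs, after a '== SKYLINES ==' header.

== SKYLINES ==
[[23,3],[39,0]]
[[23,3],[39,0]]
[[12,3],[17,0],[23,3],[39,0]]
[[12,3],[17,0],[23,3],[47,0]]
[[12,3],[17,0],[20,3],[22,0],[23,3],[47,0]]
[[12,3],[17,0],[20,3],[22,0],[23,3],[47,0]]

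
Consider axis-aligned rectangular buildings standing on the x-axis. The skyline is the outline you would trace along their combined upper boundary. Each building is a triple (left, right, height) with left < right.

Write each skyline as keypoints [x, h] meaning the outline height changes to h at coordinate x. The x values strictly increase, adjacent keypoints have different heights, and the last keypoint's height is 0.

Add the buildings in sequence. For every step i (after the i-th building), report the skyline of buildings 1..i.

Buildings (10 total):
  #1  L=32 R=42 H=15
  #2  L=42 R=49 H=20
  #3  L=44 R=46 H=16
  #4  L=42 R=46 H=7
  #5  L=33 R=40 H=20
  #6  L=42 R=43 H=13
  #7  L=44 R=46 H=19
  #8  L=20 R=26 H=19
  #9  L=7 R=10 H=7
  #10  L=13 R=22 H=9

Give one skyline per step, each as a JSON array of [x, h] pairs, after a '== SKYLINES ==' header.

== SKYLINES ==
[[32,15],[42,0]]
[[32,15],[42,20],[49,0]]
[[32,15],[42,20],[49,0]]
[[32,15],[42,20],[49,0]]
[[32,15],[33,20],[40,15],[42,20],[49,0]]
[[32,15],[33,20],[40,15],[42,20],[49,0]]
[[32,15],[33,20],[40,15],[42,20],[49,0]]
[[20,19],[26,0],[32,15],[33,20],[40,15],[42,20],[49,0]]
[[7,7],[10,0],[20,19],[26,0],[32,15],[33,20],[40,15],[42,20],[49,0]]
[[7,7],[10,0],[13,9],[20,19],[26,0],[32,15],[33,20],[40,15],[42,20],[49,0]]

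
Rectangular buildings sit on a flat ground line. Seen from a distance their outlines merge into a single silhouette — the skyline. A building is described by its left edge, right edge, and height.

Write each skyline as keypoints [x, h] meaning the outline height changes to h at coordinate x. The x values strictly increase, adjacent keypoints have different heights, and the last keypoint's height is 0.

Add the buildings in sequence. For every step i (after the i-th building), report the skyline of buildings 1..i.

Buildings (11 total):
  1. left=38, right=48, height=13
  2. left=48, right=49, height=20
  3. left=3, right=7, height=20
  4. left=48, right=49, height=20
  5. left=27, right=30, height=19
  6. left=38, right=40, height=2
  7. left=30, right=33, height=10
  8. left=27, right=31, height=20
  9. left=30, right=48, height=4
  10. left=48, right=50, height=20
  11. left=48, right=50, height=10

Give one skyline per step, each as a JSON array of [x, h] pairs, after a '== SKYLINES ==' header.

== SKYLINES ==
[[38,13],[48,0]]
[[38,13],[48,20],[49,0]]
[[3,20],[7,0],[38,13],[48,20],[49,0]]
[[3,20],[7,0],[38,13],[48,20],[49,0]]
[[3,20],[7,0],[27,19],[30,0],[38,13],[48,20],[49,0]]
[[3,20],[7,0],[27,19],[30,0],[38,13],[48,20],[49,0]]
[[3,20],[7,0],[27,19],[30,10],[33,0],[38,13],[48,20],[49,0]]
[[3,20],[7,0],[27,20],[31,10],[33,0],[38,13],[48,20],[49,0]]
[[3,20],[7,0],[27,20],[31,10],[33,4],[38,13],[48,20],[49,0]]
[[3,20],[7,0],[27,20],[31,10],[33,4],[38,13],[48,20],[50,0]]
[[3,20],[7,0],[27,20],[31,10],[33,4],[38,13],[48,20],[50,0]]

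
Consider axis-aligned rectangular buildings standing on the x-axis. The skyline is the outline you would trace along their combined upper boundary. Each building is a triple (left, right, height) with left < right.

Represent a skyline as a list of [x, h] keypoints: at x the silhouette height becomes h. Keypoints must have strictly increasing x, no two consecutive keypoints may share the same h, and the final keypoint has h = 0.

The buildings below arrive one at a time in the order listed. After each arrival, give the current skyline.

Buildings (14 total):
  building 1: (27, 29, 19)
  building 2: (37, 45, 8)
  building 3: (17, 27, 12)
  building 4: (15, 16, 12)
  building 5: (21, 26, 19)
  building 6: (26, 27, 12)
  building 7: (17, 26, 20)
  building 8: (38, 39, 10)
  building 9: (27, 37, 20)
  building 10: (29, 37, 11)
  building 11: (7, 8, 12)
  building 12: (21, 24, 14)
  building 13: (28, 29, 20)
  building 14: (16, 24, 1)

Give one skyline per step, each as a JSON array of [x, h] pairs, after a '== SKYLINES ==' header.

== SKYLINES ==
[[27,19],[29,0]]
[[27,19],[29,0],[37,8],[45,0]]
[[17,12],[27,19],[29,0],[37,8],[45,0]]
[[15,12],[16,0],[17,12],[27,19],[29,0],[37,8],[45,0]]
[[15,12],[16,0],[17,12],[21,19],[26,12],[27,19],[29,0],[37,8],[45,0]]
[[15,12],[16,0],[17,12],[21,19],[26,12],[27,19],[29,0],[37,8],[45,0]]
[[15,12],[16,0],[17,20],[26,12],[27,19],[29,0],[37,8],[45,0]]
[[15,12],[16,0],[17,20],[26,12],[27,19],[29,0],[37,8],[38,10],[39,8],[45,0]]
[[15,12],[16,0],[17,20],[26,12],[27,20],[37,8],[38,10],[39,8],[45,0]]
[[15,12],[16,0],[17,20],[26,12],[27,20],[37,8],[38,10],[39,8],[45,0]]
[[7,12],[8,0],[15,12],[16,0],[17,20],[26,12],[27,20],[37,8],[38,10],[39,8],[45,0]]
[[7,12],[8,0],[15,12],[16,0],[17,20],[26,12],[27,20],[37,8],[38,10],[39,8],[45,0]]
[[7,12],[8,0],[15,12],[16,0],[17,20],[26,12],[27,20],[37,8],[38,10],[39,8],[45,0]]
[[7,12],[8,0],[15,12],[16,1],[17,20],[26,12],[27,20],[37,8],[38,10],[39,8],[45,0]]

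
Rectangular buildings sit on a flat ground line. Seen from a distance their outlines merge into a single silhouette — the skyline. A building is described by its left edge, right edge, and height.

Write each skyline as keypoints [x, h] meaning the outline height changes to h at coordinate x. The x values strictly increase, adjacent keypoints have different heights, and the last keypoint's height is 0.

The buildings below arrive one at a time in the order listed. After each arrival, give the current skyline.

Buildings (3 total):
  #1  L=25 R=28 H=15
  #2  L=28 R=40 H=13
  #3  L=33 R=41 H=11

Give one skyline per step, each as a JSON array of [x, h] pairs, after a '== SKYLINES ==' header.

== SKYLINES ==
[[25,15],[28,0]]
[[25,15],[28,13],[40,0]]
[[25,15],[28,13],[40,11],[41,0]]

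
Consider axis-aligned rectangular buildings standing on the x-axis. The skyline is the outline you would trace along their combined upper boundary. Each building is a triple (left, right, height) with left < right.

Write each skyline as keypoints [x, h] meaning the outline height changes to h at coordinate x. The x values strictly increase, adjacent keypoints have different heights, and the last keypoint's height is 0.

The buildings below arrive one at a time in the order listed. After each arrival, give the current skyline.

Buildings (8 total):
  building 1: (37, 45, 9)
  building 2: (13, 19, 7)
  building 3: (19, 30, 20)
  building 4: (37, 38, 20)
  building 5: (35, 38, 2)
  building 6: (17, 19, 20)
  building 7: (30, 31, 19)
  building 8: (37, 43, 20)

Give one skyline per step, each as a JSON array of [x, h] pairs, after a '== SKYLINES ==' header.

== SKYLINES ==
[[37,9],[45,0]]
[[13,7],[19,0],[37,9],[45,0]]
[[13,7],[19,20],[30,0],[37,9],[45,0]]
[[13,7],[19,20],[30,0],[37,20],[38,9],[45,0]]
[[13,7],[19,20],[30,0],[35,2],[37,20],[38,9],[45,0]]
[[13,7],[17,20],[30,0],[35,2],[37,20],[38,9],[45,0]]
[[13,7],[17,20],[30,19],[31,0],[35,2],[37,20],[38,9],[45,0]]
[[13,7],[17,20],[30,19],[31,0],[35,2],[37,20],[43,9],[45,0]]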